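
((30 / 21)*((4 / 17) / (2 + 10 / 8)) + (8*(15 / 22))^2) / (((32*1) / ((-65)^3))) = -7378645625 / 28798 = -256220.77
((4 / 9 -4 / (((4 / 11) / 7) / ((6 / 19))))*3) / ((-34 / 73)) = 148993 / 969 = 153.76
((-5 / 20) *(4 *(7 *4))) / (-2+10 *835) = -0.00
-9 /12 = -3 /4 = -0.75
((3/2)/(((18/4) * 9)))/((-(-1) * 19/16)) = 16/513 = 0.03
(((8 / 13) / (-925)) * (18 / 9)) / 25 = -0.00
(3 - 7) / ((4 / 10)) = -10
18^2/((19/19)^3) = 324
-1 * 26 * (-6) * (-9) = -1404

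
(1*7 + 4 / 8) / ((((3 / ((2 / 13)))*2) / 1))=5 / 26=0.19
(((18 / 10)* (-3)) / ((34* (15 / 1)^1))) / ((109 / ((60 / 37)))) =-54 / 342805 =-0.00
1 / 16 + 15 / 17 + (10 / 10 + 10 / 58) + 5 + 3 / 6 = 7.62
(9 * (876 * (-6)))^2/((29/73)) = 163349794368/29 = 5632751529.93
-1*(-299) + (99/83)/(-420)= 3474347/11620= 299.00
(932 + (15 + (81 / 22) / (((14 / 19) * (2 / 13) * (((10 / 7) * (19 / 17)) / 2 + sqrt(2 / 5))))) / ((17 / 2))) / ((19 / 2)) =1321968077 / 13266902 - 13923 * sqrt(10) / 41074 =98.57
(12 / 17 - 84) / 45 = -472 / 255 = -1.85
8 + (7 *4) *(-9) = -244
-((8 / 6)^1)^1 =-1.33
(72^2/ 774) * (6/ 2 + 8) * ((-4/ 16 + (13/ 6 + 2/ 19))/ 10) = 60852/ 4085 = 14.90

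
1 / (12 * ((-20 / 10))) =-1 / 24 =-0.04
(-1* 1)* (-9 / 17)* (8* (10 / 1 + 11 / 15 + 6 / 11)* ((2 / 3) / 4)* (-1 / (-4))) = 1861 / 935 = 1.99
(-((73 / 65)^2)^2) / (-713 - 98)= 28398241 / 14476856875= 0.00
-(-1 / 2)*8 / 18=2 / 9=0.22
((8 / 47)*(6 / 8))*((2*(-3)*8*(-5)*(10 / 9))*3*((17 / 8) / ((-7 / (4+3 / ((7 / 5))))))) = -438600 / 2303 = -190.45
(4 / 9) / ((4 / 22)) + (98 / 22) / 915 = 73957 / 30195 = 2.45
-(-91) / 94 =91 / 94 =0.97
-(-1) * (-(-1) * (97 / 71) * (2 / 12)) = 97 / 426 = 0.23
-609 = -609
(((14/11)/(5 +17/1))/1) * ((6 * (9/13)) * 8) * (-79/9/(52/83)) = -26.93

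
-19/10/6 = -19/60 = -0.32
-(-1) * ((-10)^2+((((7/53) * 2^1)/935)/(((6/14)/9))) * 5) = 991394/9911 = 100.03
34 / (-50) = -17 / 25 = -0.68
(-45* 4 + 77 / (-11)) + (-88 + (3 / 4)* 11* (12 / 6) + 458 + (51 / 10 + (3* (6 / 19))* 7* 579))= 384207 / 95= 4044.28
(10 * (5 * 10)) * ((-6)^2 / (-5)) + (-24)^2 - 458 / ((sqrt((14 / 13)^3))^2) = -4652041 / 1372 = -3390.70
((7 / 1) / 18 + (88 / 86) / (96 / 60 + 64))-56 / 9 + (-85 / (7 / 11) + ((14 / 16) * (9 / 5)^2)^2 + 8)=-182674352753 / 1480920000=-123.35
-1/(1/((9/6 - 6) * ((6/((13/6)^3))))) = 5832/2197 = 2.65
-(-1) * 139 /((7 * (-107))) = -139 /749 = -0.19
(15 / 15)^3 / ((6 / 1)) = 1 / 6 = 0.17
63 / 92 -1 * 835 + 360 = -474.32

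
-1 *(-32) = 32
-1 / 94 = -0.01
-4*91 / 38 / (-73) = 182 / 1387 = 0.13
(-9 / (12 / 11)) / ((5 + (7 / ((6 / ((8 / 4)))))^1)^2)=-27 / 176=-0.15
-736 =-736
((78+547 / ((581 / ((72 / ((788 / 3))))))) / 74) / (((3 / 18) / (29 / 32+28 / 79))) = 2676238632 / 334557811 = 8.00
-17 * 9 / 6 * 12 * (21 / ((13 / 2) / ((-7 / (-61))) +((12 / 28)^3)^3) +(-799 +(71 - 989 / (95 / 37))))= 340522.53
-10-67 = -77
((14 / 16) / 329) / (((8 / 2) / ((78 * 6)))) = 117 / 376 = 0.31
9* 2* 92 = 1656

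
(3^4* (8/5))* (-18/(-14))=5832/35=166.63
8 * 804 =6432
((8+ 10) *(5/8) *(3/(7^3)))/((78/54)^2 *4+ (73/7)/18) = 10935/991858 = 0.01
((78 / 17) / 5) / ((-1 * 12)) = -13 / 170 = -0.08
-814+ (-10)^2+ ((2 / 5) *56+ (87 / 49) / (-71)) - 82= -13457207 / 17395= -773.63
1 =1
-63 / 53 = -1.19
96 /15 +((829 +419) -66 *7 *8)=-12208 /5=-2441.60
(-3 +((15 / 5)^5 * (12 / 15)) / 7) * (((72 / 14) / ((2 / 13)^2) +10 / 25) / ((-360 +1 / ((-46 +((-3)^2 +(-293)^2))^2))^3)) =-2637577416202954978353867309024940032 / 22820845750997152084679826829949904430775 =-0.00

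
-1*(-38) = 38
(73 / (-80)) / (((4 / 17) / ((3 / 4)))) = -3723 / 1280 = -2.91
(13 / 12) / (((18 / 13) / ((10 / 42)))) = 845 / 4536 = 0.19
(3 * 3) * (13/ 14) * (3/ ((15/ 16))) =936/ 35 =26.74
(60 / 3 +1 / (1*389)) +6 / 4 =16729 / 778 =21.50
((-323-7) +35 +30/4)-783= -2141/2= -1070.50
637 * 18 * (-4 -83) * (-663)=661370346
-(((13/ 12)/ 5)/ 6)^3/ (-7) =2197/ 326592000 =0.00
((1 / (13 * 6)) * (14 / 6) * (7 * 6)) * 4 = 196 / 39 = 5.03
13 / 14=0.93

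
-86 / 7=-12.29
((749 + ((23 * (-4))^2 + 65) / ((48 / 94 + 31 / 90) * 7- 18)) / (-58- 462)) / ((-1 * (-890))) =-1987259 / 23519958800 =-0.00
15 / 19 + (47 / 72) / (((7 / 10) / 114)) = 85465 / 798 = 107.10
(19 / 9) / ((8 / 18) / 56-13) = -266 / 1637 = -0.16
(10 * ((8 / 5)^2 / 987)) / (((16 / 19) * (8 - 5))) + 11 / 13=164831 / 192465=0.86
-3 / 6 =-1 / 2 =-0.50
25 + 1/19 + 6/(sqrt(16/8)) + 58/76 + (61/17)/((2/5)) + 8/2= 3 * sqrt(2) + 12528/323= 43.03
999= 999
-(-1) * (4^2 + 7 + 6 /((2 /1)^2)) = 49 /2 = 24.50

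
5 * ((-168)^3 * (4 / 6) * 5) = -79027200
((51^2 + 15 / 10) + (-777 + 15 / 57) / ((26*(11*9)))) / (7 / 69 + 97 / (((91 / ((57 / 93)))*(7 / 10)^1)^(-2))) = 2780698887950 / 1119645171617973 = 0.00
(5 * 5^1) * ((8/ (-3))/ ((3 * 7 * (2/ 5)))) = -500/ 63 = -7.94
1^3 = 1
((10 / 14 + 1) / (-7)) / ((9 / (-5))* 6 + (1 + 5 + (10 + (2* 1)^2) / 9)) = 270 / 3577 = 0.08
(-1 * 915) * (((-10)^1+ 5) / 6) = 1525 / 2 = 762.50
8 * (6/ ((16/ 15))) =45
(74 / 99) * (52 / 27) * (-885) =-1135160 / 891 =-1274.03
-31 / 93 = -1 / 3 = -0.33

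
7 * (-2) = -14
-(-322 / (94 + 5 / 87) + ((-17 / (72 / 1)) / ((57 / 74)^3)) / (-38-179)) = 206634921827 / 60400882143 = 3.42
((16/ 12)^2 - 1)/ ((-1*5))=-7/ 45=-0.16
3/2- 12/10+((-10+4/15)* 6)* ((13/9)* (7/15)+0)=-52739/1350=-39.07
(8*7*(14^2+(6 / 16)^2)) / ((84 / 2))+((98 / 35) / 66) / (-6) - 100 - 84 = 613909 / 7920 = 77.51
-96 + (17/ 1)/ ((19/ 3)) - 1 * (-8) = -1621/ 19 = -85.32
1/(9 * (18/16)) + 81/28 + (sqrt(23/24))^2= 17917/4536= 3.95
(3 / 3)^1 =1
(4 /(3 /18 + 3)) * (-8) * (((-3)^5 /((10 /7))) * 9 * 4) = 5878656 /95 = 61880.59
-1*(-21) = 21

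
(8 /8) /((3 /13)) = 13 /3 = 4.33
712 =712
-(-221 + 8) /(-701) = -213 /701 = -0.30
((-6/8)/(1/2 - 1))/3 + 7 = 15/2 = 7.50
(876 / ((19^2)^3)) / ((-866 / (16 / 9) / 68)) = -158848 / 61112599419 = -0.00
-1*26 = -26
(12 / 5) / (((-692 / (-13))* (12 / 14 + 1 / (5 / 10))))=0.02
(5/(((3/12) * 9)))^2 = 400/81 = 4.94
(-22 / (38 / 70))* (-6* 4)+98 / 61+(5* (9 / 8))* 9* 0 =974.24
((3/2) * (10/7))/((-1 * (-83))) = 15/581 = 0.03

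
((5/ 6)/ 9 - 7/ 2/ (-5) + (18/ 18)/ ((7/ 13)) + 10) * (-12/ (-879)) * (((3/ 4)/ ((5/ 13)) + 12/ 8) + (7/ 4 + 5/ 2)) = 262988/ 197775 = 1.33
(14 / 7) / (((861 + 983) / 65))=65 / 922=0.07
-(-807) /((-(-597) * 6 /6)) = 269 /199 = 1.35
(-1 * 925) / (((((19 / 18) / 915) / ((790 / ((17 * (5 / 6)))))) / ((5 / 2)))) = -36106357500 / 323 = -111784388.54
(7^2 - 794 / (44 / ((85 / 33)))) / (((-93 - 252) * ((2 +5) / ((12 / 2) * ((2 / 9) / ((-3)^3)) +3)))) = -0.00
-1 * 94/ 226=-47/ 113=-0.42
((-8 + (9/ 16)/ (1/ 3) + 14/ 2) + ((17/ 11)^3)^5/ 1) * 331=15174601841380826825019/ 66835970710650416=227042.44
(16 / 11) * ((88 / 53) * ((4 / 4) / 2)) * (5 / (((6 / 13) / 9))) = 6240 / 53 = 117.74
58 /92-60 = -2731 /46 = -59.37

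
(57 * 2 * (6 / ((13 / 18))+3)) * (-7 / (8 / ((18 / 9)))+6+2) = 209475 / 26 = 8056.73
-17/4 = -4.25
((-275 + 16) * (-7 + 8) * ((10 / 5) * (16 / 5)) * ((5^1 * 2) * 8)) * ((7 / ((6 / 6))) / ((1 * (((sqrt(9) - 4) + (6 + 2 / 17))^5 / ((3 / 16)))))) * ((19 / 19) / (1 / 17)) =-1400365203104 / 1661403069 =-842.88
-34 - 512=-546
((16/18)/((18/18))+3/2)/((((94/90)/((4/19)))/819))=352170/893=394.37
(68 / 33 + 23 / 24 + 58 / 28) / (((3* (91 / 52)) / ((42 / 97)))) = 9407 / 22407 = 0.42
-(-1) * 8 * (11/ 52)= 22/ 13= 1.69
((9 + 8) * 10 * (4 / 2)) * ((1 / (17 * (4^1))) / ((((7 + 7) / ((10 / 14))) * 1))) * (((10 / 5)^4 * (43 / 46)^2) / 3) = 92450 / 77763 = 1.19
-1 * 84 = -84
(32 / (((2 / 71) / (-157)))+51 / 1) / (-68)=178301 / 68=2622.07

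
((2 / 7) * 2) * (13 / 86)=26 / 301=0.09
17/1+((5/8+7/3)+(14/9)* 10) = 2557/72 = 35.51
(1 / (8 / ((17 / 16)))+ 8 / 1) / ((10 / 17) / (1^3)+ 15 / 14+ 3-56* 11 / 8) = -41293 / 367296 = -0.11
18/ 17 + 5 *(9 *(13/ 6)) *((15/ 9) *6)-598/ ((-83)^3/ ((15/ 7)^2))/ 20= 929791074453/ 952597142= 976.06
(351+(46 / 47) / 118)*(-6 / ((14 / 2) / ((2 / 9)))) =-3893384 / 58233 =-66.86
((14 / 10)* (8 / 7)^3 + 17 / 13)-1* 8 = -14659 / 3185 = -4.60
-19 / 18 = -1.06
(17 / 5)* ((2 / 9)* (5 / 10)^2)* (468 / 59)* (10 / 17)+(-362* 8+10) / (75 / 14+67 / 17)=-40410136 / 130567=-309.50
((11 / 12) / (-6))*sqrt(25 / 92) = -55*sqrt(23) / 3312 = -0.08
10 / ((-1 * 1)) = -10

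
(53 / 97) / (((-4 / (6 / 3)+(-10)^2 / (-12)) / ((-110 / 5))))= 3498 / 3007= 1.16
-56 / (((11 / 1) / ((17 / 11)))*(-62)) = 476 / 3751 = 0.13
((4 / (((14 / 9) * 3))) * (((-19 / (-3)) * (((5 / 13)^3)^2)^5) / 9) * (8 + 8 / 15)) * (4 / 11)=3623962402343750000000000 / 5446970943148235572631166428859908871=0.00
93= 93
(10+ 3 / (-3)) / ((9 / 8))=8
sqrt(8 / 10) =0.89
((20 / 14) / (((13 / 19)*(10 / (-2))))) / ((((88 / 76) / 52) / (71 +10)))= -116964 / 77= -1519.01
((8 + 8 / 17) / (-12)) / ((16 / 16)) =-12 / 17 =-0.71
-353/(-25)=353/25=14.12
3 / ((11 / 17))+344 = 3835 / 11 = 348.64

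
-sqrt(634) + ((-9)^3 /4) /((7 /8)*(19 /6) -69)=8748 /3179 -sqrt(634)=-22.43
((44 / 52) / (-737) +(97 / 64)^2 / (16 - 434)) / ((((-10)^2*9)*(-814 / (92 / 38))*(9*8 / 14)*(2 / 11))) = 1595086087 / 67933613437747200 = 0.00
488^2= 238144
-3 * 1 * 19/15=-19/5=-3.80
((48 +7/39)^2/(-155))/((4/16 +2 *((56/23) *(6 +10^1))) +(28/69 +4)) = -324818972/1790873565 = -0.18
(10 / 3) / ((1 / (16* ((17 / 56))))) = 340 / 21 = 16.19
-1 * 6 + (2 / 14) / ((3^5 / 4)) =-10202 / 1701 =-6.00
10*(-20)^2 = 4000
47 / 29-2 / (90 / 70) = 17 / 261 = 0.07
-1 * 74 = -74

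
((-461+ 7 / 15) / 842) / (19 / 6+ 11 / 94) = -162338 / 974615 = -0.17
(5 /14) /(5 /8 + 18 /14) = 20 /107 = 0.19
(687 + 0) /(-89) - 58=-5849 /89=-65.72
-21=-21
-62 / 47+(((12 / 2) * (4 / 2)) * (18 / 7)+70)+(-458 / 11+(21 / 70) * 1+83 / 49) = 15173329 / 253330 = 59.90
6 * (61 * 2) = 732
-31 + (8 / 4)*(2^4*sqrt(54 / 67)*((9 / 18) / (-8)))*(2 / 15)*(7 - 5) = -31 - 8*sqrt(402) / 335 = -31.48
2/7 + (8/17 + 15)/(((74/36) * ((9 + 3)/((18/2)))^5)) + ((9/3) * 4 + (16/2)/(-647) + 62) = 110936789181/1458555392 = 76.06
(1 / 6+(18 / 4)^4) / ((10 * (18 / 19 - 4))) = -12901 / 960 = -13.44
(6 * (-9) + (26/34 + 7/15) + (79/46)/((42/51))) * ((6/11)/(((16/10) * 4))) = -8323199/1926848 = -4.32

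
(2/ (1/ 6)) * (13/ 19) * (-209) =-1716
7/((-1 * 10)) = -7/10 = -0.70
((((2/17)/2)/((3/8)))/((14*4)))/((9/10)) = 10/3213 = 0.00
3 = 3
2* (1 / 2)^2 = 1 / 2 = 0.50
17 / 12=1.42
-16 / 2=-8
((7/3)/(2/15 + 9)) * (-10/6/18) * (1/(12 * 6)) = -175/532656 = -0.00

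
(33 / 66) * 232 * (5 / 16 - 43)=-19807 / 4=-4951.75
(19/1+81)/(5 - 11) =-50/3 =-16.67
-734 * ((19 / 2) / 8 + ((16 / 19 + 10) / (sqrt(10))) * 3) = -226806 * sqrt(10) / 95-6973 / 8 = -8421.35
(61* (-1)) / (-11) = 61 / 11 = 5.55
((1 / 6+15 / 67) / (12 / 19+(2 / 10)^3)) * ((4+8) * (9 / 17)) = 6711750 / 1730141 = 3.88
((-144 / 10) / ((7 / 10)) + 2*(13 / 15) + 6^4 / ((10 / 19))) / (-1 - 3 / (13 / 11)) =-1667731 / 2415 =-690.57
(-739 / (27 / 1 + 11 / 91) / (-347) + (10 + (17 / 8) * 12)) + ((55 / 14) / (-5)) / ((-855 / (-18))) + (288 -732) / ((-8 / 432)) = 13674664748639 / 569503340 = 24011.56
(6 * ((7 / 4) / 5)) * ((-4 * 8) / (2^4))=-21 / 5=-4.20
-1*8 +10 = 2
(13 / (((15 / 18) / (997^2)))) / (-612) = -12922117 / 510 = -25337.48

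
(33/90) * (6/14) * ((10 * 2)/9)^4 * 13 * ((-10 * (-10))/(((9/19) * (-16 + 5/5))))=-869440000/1240029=-701.14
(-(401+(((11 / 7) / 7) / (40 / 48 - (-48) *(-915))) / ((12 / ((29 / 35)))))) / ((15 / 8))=-213.87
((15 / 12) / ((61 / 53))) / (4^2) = 265 / 3904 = 0.07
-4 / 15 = -0.27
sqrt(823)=28.69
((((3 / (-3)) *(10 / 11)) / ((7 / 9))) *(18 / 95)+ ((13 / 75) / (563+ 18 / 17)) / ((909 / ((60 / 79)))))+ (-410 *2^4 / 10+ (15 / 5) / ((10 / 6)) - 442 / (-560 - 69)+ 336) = -11842767466115461 / 37274372699949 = -317.72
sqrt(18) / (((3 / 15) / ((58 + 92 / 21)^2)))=82548.70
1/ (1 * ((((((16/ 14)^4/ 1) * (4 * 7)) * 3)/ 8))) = 343/ 6144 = 0.06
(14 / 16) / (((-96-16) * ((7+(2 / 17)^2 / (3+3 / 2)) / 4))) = -2601 / 582880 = -0.00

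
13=13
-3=-3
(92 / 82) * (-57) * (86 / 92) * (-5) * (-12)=-147060 / 41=-3586.83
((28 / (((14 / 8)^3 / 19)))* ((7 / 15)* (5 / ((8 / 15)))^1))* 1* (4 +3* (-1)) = 3040 / 7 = 434.29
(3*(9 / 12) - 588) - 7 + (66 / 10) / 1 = -11723 / 20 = -586.15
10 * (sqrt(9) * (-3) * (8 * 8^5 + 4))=-23593320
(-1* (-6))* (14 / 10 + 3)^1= 132 / 5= 26.40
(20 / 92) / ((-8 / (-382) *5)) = 191 / 92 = 2.08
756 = 756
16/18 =8/9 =0.89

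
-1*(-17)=17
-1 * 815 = -815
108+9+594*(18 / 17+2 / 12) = 844.94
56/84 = 2/3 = 0.67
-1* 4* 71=-284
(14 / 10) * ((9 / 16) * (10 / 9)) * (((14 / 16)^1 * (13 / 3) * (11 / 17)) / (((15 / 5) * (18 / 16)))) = 7007 / 11016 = 0.64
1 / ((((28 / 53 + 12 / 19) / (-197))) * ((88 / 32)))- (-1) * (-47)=-349343 / 3212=-108.76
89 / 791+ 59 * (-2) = -93249 / 791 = -117.89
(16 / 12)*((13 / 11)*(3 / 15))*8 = 416 / 165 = 2.52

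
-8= -8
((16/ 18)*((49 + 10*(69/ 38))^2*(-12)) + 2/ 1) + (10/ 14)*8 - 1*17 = -48117.90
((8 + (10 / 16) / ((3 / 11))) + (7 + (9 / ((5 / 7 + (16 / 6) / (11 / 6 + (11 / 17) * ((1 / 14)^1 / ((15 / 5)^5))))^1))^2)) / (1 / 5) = 167696550002075 / 971757380184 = 172.57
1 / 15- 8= -119 / 15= -7.93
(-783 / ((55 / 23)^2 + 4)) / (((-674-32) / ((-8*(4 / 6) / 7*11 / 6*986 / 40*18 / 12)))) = -748748187 / 127034110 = -5.89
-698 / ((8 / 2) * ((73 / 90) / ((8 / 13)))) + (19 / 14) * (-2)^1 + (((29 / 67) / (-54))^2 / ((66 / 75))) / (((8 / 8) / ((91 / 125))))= -1292318077312607 / 9565200164520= -135.11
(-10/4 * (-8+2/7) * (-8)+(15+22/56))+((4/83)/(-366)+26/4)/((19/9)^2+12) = -26172142097/188971412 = -138.50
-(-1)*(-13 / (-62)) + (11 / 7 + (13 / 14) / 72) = 1.79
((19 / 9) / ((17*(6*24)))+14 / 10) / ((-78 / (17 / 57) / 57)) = -154319 / 505440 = -0.31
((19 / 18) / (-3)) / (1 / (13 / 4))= -247 / 216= -1.14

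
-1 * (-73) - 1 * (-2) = 75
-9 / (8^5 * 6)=-3 / 65536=-0.00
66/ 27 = 22/ 9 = 2.44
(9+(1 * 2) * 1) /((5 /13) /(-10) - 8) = -26 /19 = -1.37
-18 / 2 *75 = -675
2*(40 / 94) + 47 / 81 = 1.43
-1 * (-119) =119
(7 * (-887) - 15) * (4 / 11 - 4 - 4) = 522816 / 11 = 47528.73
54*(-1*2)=-108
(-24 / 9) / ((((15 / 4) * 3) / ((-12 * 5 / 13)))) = 1.09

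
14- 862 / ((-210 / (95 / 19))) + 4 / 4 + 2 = 788 / 21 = 37.52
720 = 720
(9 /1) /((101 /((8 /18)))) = 4 /101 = 0.04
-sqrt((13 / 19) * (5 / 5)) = -sqrt(247) / 19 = -0.83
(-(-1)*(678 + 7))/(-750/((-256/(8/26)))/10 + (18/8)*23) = 569920/43131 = 13.21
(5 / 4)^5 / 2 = 3125 / 2048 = 1.53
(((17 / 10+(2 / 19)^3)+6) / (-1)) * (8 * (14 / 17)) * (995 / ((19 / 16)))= -94184273792 / 2215457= -42512.35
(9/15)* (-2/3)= -2/5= -0.40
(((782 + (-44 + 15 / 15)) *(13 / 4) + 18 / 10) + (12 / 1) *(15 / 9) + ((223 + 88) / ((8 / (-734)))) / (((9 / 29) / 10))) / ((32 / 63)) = -1805370.12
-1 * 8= -8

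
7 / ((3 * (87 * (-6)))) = -7 / 1566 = -0.00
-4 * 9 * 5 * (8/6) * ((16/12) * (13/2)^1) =-2080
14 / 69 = 0.20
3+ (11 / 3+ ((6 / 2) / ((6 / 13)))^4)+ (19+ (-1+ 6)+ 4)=87347 / 48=1819.73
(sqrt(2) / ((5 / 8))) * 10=16 * sqrt(2)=22.63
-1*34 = -34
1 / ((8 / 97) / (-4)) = -97 / 2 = -48.50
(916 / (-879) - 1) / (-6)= 1795 / 5274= 0.34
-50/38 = -25/19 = -1.32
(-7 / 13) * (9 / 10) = -63 / 130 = -0.48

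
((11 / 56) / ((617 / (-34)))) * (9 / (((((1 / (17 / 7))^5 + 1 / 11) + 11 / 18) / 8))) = -946289255076 / 866771078971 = -1.09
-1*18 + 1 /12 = -215 /12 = -17.92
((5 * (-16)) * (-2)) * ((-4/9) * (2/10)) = -14.22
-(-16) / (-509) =-16 / 509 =-0.03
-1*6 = -6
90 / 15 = 6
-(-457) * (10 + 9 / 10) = 49813 / 10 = 4981.30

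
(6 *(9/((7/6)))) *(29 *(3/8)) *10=35235/7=5033.57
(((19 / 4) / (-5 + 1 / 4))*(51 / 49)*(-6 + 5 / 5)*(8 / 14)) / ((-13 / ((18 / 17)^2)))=-19440 / 75803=-0.26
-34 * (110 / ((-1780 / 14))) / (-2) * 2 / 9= -2618 / 801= -3.27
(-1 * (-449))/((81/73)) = 404.65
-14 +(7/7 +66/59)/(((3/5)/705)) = 146049/59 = 2475.41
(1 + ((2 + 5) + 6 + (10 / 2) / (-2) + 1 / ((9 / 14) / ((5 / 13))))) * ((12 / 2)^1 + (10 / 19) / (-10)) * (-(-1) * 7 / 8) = 117859 / 1872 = 62.96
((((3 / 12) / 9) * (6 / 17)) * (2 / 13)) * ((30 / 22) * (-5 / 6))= -25 / 14586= -0.00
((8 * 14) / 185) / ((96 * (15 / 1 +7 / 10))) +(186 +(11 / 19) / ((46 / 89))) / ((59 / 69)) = 8550207277 / 39071334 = 218.84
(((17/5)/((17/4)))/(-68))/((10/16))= -8/425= -0.02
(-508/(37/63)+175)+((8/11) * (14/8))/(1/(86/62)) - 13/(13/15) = -703.21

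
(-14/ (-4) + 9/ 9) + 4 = 17/ 2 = 8.50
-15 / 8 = -1.88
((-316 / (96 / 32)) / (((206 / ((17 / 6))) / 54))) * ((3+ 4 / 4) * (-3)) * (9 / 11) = 870264 / 1133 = 768.11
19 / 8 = 2.38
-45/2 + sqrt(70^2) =95/2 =47.50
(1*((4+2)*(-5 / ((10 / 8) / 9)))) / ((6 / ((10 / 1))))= -360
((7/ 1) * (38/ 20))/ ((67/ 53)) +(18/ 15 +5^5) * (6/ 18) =2115701/ 2010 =1052.59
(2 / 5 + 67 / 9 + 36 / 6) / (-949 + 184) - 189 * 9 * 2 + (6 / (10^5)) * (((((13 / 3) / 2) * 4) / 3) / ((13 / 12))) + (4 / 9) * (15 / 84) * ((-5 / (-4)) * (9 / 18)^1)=-819789319319 / 240975000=-3401.97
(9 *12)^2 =11664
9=9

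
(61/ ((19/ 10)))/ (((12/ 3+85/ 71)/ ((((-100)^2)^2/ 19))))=4331000000000/ 133209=32512818.20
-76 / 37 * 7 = -532 / 37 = -14.38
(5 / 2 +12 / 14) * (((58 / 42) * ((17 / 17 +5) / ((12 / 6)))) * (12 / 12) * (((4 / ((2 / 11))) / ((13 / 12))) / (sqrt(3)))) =59972 * sqrt(3) / 637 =163.07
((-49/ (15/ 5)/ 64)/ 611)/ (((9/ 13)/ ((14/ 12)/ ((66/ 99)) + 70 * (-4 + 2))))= 0.08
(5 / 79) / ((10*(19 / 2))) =1 / 1501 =0.00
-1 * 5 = -5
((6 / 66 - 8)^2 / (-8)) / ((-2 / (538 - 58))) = 227070 / 121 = 1876.61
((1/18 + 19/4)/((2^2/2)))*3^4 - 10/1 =1477/8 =184.62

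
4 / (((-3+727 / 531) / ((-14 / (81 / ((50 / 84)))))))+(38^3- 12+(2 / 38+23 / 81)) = 36558383264 / 666387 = 54860.59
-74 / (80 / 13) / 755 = -481 / 30200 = -0.02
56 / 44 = 14 / 11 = 1.27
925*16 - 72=14728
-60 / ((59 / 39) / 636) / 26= -57240 / 59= -970.17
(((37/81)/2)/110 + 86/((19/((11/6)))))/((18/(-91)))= -255739393/6094440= -41.96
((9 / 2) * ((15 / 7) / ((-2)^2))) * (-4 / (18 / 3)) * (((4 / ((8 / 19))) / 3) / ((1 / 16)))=-570 / 7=-81.43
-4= -4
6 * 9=54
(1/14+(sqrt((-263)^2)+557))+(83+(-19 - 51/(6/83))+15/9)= 3785/21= 180.24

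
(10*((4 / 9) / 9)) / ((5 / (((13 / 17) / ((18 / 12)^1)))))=208 / 4131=0.05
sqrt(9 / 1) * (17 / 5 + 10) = 201 / 5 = 40.20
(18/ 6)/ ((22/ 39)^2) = 4563/ 484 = 9.43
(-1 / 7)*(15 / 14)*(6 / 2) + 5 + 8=1229 / 98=12.54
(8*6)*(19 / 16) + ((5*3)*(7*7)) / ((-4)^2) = 1647 / 16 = 102.94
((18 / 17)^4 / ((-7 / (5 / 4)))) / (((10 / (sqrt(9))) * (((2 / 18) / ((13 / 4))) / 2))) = -2302911 / 584647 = -3.94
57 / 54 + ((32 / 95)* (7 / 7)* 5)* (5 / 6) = 841 / 342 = 2.46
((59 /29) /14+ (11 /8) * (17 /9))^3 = 64408867614125 /3122378896896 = 20.63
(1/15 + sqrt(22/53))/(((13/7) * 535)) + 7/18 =0.39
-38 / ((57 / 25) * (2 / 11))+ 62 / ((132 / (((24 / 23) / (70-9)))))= -4243703 / 46299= -91.66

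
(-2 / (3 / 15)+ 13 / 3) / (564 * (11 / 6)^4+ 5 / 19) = -11628 / 13074953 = -0.00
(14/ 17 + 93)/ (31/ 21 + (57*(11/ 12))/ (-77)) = 133980/ 1139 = 117.63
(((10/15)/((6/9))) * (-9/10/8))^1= -9/80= -0.11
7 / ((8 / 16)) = 14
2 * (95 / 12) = 95 / 6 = 15.83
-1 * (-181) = 181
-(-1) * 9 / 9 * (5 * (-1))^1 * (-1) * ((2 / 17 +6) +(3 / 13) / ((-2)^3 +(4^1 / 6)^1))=147955 / 4862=30.43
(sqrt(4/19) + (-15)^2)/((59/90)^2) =524.62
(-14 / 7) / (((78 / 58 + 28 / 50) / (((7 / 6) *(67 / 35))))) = -9715 / 4143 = -2.34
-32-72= -104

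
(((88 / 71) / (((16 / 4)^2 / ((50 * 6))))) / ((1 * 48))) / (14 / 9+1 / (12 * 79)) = 195525 / 628634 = 0.31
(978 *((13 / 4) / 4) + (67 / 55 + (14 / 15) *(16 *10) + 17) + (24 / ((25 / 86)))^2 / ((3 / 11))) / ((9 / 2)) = 4282532053 / 742500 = 5767.72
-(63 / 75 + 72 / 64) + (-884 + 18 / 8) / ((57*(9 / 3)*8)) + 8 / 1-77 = -9796187 / 136800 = -71.61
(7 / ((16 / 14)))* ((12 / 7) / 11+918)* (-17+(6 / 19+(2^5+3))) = 21527541 / 209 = 103002.59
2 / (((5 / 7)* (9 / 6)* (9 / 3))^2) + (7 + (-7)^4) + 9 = 4894817 / 2025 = 2417.19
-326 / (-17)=326 / 17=19.18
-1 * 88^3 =-681472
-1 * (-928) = 928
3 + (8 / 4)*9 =21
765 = 765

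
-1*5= -5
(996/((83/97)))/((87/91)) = 35308/29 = 1217.52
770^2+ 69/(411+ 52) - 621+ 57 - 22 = 274241451/463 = 592314.15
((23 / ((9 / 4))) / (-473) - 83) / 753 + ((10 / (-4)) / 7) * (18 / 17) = -186305782 / 381456999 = -0.49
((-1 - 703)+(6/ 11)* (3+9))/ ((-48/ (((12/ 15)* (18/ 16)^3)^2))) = 169883973/ 9011200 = 18.85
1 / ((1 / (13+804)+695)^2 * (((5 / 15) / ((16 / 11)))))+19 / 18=233976783925 / 221660319276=1.06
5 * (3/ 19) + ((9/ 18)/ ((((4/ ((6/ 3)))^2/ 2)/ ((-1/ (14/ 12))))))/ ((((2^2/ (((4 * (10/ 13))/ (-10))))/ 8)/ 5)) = 2505/ 1729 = 1.45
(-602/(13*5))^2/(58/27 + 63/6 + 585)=19569816/136353425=0.14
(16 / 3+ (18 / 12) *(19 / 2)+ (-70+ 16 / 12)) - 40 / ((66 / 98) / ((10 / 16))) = -3793 / 44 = -86.20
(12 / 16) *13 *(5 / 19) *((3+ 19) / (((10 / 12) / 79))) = 101673 / 19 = 5351.21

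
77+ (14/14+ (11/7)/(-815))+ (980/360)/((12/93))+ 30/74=1512223571/15198120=99.50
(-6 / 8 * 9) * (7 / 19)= -189 / 76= -2.49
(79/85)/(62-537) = -79/40375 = -0.00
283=283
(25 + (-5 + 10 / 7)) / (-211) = -150 / 1477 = -0.10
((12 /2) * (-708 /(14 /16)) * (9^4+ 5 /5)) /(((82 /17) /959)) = -259687002816 /41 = -6333829336.98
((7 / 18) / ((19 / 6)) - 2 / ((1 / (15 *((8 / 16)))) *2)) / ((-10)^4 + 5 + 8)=-0.00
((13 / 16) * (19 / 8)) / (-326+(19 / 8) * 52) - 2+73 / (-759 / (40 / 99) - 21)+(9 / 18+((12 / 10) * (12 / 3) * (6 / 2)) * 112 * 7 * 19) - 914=140214608105927 / 656475840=213586.85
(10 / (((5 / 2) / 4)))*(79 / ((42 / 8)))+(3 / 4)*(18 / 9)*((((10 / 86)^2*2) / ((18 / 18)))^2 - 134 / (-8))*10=141298776529 / 287179284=492.02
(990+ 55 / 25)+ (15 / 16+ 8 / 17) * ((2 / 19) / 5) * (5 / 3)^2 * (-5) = 115325141 / 116280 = 991.79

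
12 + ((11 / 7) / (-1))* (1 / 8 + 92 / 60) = 7891 / 840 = 9.39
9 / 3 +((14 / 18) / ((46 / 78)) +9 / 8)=5.44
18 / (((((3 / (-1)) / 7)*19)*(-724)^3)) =21 / 3605282528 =0.00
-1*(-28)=28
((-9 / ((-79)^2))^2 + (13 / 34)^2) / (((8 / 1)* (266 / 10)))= 32913286625 / 47907976428704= 0.00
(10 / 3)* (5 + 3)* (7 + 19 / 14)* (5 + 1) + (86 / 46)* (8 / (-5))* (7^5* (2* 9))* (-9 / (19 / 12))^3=917685666116496 / 5521495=166202390.13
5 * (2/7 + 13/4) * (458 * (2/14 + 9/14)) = 1246905/196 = 6361.76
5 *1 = 5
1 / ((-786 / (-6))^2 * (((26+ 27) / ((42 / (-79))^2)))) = 1764 / 5676395453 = 0.00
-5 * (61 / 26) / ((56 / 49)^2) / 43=-14945 / 71552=-0.21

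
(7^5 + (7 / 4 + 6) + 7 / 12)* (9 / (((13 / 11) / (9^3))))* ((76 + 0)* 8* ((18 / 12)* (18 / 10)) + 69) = 10379744796366 / 65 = 159688381482.55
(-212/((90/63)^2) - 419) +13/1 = -12747/25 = -509.88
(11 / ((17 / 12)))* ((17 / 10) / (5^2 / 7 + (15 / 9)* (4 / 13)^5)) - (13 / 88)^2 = 3961595108237 / 1079622596800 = 3.67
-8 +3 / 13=-101 / 13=-7.77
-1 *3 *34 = -102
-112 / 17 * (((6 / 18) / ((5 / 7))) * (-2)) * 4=6272 / 255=24.60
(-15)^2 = 225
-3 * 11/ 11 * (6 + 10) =-48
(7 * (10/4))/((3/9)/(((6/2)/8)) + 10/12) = 315/31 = 10.16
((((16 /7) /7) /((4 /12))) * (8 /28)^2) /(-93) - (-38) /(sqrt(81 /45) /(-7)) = -266 * sqrt(5) /3 - 64 /74431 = -198.27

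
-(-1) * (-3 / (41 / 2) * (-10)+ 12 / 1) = 552 / 41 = 13.46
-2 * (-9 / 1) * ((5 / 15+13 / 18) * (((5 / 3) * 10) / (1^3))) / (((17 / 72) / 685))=15618000 / 17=918705.88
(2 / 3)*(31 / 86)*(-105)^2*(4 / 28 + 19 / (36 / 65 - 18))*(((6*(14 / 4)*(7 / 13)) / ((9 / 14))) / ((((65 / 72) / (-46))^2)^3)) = -1301399170719008038513016832 / 1686366394375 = -771717922664921.07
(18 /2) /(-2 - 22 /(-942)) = -4239 /931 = -4.55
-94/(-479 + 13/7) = 329/1670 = 0.20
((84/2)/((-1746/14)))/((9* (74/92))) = -4508/96903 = -0.05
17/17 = 1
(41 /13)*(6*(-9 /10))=-1107 /65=-17.03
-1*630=-630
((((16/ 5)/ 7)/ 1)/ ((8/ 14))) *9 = 36/ 5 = 7.20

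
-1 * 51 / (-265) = 0.19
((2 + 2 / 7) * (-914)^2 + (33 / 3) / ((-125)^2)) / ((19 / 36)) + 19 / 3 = 22555731492691 / 6234375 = 3617961.94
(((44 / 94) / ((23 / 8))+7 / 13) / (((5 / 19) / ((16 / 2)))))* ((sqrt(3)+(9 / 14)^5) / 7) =5.61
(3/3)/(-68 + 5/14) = -14/947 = -0.01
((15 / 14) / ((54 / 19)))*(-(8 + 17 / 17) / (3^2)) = -0.38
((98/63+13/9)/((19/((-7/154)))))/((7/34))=-51/1463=-0.03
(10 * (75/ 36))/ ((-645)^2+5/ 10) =125/ 2496153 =0.00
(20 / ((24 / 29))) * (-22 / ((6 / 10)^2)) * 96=-1276000 / 9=-141777.78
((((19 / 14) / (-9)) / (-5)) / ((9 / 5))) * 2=19 / 567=0.03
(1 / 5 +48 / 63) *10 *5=1010 / 21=48.10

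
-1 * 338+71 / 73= -24603 / 73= -337.03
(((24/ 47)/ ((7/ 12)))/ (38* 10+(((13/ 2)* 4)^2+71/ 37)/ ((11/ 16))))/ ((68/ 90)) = 659340/ 777410221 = 0.00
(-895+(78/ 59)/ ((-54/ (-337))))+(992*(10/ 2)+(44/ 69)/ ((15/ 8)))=27639312/ 6785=4073.59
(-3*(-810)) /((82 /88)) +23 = 107863 /41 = 2630.80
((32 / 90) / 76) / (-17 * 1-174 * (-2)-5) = 2 / 139365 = 0.00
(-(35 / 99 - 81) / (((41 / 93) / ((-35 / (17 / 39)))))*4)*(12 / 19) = -5405487360 / 145673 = -37107.00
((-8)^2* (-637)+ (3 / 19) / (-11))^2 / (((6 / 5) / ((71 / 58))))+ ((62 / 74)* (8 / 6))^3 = 11749184555709324131879 / 6929780806476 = 1695462653.70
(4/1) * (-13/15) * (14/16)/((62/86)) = -3913/930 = -4.21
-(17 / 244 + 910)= -222057 / 244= -910.07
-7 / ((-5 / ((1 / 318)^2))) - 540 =-273034793 / 505620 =-540.00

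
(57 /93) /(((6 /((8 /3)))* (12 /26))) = 494 /837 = 0.59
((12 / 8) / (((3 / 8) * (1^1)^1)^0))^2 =9 / 4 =2.25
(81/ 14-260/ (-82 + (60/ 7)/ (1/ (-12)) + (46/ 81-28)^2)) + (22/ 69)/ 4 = 34045891661/ 6296159541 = 5.41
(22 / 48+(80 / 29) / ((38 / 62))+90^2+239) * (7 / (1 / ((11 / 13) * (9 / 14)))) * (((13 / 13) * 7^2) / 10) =178420615989 / 1146080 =155679.02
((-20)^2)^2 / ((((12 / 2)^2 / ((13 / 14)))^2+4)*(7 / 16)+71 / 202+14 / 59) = 128905088000 / 531672719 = 242.45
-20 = -20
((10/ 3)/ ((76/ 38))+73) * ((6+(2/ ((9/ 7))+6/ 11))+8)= 357056/ 297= 1202.21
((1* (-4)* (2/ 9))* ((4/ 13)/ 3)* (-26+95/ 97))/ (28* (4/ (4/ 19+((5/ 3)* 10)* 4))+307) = 24671264/ 3338501283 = 0.01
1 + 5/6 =11/6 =1.83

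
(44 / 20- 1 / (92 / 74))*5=321 / 46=6.98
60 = 60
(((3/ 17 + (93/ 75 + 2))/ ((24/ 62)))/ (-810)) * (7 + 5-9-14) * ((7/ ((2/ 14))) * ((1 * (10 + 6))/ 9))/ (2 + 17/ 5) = 16174312/ 8365275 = 1.93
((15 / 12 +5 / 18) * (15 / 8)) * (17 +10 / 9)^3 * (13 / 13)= 17017.54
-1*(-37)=37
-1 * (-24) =24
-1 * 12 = -12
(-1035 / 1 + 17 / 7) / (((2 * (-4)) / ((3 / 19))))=20.38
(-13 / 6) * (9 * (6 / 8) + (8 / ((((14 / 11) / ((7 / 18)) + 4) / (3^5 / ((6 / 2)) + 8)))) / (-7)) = 13169 / 840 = 15.68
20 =20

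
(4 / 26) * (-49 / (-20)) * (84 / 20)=1029 / 650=1.58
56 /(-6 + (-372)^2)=28 /69189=0.00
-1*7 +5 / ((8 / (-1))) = -61 / 8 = -7.62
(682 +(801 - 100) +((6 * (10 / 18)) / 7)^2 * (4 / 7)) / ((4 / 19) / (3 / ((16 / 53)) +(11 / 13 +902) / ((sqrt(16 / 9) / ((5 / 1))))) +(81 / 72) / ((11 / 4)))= 420180348739162 / 124296389049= 3380.47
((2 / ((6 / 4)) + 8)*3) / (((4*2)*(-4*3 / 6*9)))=-7 / 36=-0.19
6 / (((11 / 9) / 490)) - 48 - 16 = 25756 / 11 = 2341.45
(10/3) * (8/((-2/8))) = -320/3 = -106.67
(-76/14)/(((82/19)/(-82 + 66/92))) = 1349779/13202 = 102.24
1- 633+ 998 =366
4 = 4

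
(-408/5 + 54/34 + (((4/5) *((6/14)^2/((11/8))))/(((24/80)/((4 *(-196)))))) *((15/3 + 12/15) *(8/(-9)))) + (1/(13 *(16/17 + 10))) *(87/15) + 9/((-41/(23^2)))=115284781459/92694030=1243.71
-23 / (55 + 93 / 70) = -1610 / 3943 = -0.41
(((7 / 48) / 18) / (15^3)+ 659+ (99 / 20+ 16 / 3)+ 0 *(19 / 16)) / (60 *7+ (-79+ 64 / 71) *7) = -138565744697 / 26229420000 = -5.28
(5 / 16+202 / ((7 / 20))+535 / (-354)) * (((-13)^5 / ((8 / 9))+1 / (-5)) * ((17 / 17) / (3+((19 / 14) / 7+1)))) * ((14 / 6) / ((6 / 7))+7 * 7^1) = -248644462010794843 / 83804544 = -2966956803.81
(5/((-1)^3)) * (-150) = 750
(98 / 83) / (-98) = -1 / 83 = -0.01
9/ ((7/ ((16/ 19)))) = 1.08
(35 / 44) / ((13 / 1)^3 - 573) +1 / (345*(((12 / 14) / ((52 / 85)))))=2297731 / 898048800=0.00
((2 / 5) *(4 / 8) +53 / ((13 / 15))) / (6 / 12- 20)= -7976 / 2535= -3.15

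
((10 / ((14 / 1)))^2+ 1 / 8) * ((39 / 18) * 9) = 9711 / 784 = 12.39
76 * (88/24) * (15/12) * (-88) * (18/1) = -551760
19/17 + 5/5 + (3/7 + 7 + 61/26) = 36795/3094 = 11.89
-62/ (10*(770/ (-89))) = 2759/ 3850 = 0.72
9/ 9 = 1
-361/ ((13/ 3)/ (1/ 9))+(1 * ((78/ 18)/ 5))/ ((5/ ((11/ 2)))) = -5397/ 650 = -8.30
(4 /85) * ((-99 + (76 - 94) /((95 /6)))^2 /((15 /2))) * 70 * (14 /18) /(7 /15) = 1126186992 /153425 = 7340.31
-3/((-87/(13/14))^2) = -169/494508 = -0.00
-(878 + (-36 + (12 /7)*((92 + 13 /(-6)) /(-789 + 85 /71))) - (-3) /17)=-400310600 /475439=-841.98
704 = 704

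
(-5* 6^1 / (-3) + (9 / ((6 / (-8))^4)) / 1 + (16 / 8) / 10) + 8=2099 / 45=46.64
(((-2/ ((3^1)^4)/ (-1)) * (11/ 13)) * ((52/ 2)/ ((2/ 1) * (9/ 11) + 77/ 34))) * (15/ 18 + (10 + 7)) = 880396/ 354537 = 2.48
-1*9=-9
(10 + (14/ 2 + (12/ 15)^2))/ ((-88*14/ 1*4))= -63/ 17600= -0.00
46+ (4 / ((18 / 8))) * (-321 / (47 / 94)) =-3286 / 3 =-1095.33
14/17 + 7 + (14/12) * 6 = 252/17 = 14.82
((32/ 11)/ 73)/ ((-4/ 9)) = -72/ 803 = -0.09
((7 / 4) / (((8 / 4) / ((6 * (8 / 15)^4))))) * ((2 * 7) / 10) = 50176 / 84375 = 0.59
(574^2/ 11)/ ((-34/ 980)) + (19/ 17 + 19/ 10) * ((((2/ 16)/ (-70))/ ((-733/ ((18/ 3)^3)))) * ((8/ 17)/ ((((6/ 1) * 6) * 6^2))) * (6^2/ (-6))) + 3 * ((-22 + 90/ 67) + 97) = -94325773701603581/ 109286708300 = -863103.80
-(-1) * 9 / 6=3 / 2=1.50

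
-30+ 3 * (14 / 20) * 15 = 3 / 2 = 1.50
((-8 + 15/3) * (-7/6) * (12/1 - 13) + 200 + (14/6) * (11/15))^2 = 318229921/8100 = 39287.64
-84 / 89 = -0.94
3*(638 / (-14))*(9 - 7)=-1914 / 7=-273.43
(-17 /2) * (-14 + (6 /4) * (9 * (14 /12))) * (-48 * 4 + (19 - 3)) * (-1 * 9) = -23562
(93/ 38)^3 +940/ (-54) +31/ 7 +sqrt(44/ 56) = sqrt(154)/ 14 +17422457/ 10370808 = 2.57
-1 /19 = -0.05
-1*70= -70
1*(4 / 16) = 1 / 4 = 0.25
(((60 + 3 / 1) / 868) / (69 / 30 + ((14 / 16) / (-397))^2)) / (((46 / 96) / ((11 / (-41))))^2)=3515109396480 / 355305814754579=0.01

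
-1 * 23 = -23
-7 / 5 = -1.40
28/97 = 0.29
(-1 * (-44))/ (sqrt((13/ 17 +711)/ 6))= 2 * sqrt(102)/ 5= 4.04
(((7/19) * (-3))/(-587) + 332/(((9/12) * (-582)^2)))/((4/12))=9037699/944447193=0.01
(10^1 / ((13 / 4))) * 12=480 / 13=36.92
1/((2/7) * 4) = 0.88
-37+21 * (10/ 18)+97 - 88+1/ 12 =-65/ 4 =-16.25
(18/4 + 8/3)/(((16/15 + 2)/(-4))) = -215/23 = -9.35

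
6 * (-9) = -54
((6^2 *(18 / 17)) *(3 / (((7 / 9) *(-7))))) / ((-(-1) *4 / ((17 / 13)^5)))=-365320854 / 18193357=-20.08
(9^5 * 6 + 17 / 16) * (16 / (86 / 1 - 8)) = 5668721 / 78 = 72675.91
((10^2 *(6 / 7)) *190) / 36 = 9500 / 21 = 452.38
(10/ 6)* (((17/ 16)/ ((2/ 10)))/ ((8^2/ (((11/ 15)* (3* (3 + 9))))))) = 935/ 256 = 3.65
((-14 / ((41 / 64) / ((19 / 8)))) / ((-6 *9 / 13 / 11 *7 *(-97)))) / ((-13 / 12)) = 6688 / 35793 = 0.19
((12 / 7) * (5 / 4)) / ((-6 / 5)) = -25 / 14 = -1.79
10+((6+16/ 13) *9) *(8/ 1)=6898/ 13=530.62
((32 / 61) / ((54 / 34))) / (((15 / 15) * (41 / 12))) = 2176 / 22509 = 0.10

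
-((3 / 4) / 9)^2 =-1 / 144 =-0.01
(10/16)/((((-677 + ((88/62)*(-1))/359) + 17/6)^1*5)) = -33387/180068276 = -0.00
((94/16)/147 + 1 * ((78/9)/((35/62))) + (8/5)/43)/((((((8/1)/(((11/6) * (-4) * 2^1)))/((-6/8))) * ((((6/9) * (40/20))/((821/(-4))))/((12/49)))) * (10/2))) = -105695455437/660755200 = -159.96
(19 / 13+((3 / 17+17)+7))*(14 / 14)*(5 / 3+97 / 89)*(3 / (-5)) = -4170176 / 98345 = -42.40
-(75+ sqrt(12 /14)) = -75 - sqrt(42) /7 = -75.93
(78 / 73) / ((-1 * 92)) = -39 / 3358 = -0.01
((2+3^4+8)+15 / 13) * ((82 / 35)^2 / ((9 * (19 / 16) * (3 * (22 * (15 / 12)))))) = 257771264 / 449323875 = 0.57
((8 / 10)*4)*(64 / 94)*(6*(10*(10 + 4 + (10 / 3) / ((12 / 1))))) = 1866.44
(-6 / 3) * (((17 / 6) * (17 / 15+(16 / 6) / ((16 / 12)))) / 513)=-799 / 23085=-0.03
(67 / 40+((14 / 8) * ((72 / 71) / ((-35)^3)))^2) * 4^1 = 2534157961967 / 378232531250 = 6.70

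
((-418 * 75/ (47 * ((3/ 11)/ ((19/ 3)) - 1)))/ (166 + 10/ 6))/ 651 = 131043/ 20520388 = 0.01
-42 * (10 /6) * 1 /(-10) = 7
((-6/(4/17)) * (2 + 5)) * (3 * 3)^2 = -28917/2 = -14458.50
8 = 8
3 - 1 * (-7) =10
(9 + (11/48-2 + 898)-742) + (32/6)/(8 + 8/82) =217643/1328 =163.89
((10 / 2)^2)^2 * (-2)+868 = -382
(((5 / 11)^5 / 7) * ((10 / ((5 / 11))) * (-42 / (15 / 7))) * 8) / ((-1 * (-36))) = -35000 / 131769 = -0.27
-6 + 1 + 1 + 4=0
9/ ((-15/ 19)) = -57/ 5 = -11.40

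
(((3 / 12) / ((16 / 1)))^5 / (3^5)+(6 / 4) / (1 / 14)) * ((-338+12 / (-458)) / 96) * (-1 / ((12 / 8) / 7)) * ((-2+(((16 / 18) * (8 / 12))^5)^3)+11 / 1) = 2467045444585365648206791503191711493367 / 794347626140059818737750395079098368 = 3105.75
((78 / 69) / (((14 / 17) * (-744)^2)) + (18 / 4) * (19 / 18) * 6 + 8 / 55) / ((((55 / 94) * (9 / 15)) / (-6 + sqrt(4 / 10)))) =-6599150761141 / 13479293520 + 6599150761141 * sqrt(10) / 404378805600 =-437.97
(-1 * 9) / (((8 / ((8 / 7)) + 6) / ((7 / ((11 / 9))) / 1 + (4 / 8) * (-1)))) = -1035 / 286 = -3.62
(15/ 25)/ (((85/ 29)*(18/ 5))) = 29/ 510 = 0.06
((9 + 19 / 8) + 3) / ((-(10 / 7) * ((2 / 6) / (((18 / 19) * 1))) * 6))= -1449 / 304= -4.77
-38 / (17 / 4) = -152 / 17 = -8.94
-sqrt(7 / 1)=-sqrt(7)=-2.65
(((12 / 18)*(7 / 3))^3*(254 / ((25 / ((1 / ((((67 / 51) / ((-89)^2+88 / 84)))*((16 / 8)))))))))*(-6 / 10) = -140797665064 / 2035125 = -69183.79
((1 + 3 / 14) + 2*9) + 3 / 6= 138 / 7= 19.71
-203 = -203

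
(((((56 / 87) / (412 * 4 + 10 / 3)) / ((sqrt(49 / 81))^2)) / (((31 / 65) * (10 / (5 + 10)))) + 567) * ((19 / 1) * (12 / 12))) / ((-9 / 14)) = -37317233214 / 2226823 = -16758.06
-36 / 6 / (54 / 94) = -94 / 9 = -10.44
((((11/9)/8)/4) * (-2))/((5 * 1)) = -11/720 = -0.02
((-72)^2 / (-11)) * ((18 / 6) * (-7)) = 108864 / 11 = 9896.73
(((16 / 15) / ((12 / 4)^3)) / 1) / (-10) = -8 / 2025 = -0.00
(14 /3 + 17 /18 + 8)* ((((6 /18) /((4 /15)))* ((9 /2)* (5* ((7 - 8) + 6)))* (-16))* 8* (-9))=2205000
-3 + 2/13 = -37/13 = -2.85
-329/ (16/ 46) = -7567/ 8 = -945.88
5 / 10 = 1 / 2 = 0.50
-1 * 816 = -816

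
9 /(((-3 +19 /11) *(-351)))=11 /546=0.02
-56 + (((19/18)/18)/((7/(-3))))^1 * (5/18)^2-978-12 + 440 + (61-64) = -149171371/244944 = -609.00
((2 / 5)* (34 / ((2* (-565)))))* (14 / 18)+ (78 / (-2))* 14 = -13882288 / 25425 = -546.01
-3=-3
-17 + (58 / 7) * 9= 403 / 7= 57.57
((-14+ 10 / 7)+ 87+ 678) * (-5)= -26335 / 7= -3762.14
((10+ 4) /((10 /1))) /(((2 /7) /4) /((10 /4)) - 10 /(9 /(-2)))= 441 /709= 0.62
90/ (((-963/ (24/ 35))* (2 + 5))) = -48/ 5243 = -0.01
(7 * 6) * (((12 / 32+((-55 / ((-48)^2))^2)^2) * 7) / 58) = 517794726264529 / 272399710814208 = 1.90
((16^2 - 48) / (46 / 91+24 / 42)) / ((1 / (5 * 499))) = 3373240 / 7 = 481891.43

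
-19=-19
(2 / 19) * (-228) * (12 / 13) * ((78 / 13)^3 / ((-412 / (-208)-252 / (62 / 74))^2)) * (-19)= 236258021376 / 231991539025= 1.02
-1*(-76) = 76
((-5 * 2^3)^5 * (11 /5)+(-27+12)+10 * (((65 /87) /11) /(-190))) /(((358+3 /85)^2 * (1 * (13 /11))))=-29595525555052250 /19902413171121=-1487.03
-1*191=-191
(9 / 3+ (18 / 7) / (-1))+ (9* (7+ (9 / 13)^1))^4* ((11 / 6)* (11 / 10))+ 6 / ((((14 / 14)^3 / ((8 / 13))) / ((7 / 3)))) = 9261946808131 / 199927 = 46326643.27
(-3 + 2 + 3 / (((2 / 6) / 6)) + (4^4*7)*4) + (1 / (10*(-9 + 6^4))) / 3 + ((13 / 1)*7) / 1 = 282316321 / 38610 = 7312.00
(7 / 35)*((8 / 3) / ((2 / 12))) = 16 / 5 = 3.20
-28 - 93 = -121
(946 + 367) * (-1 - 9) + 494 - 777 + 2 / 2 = -13412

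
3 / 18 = 1 / 6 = 0.17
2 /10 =0.20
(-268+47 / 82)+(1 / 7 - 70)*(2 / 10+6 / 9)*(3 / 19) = -15104059 / 54530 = -276.99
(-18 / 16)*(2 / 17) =-9 / 68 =-0.13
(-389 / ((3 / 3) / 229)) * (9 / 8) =-801729 / 8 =-100216.12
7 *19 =133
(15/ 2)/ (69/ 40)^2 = 4000/ 1587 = 2.52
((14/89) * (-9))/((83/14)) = -1764/7387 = -0.24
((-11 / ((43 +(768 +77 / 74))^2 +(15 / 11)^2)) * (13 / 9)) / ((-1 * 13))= 7288556 / 3932311986909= 0.00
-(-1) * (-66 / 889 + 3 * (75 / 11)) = 199299 / 9779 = 20.38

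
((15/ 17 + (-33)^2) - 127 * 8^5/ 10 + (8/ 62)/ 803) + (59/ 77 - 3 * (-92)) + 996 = -6128796398971/ 14811335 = -413790.95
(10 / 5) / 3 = 2 / 3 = 0.67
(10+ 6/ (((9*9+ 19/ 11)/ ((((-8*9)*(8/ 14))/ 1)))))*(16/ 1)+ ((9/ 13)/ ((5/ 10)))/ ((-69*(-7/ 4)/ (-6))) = 632176/ 5635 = 112.19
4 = 4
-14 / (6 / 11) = -77 / 3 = -25.67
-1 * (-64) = 64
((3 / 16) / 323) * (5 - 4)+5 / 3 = 25849 / 15504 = 1.67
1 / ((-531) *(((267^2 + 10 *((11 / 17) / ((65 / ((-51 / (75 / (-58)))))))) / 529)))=-171925 / 12303376731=-0.00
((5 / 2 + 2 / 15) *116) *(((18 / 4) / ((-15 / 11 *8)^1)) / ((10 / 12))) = -75603 / 500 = -151.21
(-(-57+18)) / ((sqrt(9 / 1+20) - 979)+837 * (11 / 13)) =-1784640 / 12385499 - 6591 * sqrt(29) / 12385499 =-0.15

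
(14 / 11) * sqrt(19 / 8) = 7 * sqrt(38) / 22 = 1.96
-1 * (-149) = 149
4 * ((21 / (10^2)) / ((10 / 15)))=63 / 50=1.26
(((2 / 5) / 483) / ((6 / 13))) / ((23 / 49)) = 91 / 23805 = 0.00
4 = 4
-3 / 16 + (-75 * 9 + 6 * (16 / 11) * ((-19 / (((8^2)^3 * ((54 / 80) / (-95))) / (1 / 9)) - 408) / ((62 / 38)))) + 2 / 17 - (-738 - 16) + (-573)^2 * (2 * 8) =2524896457434947 / 480826368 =5251160.55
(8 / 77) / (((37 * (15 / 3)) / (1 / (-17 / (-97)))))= 0.00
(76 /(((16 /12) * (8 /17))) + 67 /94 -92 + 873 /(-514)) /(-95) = -2719159 /9180040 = -0.30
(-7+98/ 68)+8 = 83/ 34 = 2.44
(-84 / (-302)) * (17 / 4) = 357 / 302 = 1.18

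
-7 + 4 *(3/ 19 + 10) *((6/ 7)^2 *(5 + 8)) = 354779/ 931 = 381.07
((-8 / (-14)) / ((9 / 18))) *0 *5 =0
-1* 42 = -42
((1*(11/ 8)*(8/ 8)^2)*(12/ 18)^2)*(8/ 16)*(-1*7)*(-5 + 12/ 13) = 4081/ 468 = 8.72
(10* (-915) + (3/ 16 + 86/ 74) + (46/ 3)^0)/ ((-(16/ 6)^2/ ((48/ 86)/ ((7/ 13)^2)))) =2476.31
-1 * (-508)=508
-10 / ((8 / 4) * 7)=-5 / 7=-0.71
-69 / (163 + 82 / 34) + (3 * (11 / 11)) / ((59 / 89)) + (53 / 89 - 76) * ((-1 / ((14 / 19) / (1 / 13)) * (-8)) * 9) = -756051220089 / 1343688892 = -562.67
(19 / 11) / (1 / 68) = 1292 / 11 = 117.45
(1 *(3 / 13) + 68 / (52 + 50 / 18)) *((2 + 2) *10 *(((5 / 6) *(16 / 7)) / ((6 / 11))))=1628000 / 7917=205.63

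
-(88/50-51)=1231/25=49.24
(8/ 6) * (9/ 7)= 12/ 7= 1.71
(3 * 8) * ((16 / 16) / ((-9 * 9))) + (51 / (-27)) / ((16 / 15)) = -893 / 432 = -2.07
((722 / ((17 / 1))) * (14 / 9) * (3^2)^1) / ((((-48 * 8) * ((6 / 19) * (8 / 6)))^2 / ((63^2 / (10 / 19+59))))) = 2547905871 / 1680080896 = 1.52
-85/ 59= -1.44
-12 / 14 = -6 / 7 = -0.86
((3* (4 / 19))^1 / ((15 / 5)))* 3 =12 / 19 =0.63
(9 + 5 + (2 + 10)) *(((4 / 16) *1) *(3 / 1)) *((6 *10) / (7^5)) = 0.07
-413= -413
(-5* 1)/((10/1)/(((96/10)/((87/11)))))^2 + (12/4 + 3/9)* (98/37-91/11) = -805255558/42785875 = -18.82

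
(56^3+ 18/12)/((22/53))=18615455/44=423078.52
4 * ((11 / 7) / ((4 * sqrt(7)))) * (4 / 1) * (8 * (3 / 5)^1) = 1056 * sqrt(7) / 245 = 11.40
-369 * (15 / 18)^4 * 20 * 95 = -12171875 / 36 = -338107.64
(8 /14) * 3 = 12 /7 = 1.71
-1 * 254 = -254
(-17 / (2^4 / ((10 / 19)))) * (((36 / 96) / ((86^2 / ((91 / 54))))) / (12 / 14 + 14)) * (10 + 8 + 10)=-29155 / 323767296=-0.00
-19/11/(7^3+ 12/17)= -323/64273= -0.01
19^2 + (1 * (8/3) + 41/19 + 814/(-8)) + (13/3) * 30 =89849/228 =394.07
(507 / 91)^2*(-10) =-15210 / 49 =-310.41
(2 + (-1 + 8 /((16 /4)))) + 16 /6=17 /3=5.67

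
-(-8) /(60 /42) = 28 /5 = 5.60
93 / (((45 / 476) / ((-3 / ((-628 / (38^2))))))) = 6785.88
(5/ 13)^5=3125/ 371293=0.01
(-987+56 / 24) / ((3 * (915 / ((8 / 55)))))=-23632 / 452925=-0.05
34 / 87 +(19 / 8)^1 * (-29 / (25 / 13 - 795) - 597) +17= -10048915289 / 7175760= -1400.40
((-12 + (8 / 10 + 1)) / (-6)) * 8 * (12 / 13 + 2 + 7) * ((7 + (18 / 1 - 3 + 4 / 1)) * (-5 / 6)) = -2924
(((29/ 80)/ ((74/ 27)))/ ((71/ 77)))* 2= 60291/ 210160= 0.29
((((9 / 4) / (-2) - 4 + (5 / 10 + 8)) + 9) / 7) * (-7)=-99 / 8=-12.38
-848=-848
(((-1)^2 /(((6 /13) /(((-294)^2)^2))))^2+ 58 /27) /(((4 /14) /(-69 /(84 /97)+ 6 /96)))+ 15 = -31543899637348482578042801 /432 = -73018286197565931893617.59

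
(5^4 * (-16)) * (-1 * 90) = 900000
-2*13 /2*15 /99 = -1.97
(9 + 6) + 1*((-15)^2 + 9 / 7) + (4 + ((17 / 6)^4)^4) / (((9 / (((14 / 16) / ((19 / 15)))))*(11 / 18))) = 11923322580384014585333 / 5503045059477504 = 2166677.26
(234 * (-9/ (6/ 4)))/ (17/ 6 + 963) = -8424/ 5795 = -1.45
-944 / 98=-472 / 49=-9.63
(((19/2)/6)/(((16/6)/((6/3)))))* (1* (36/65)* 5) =171/52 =3.29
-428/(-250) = 214/125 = 1.71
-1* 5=-5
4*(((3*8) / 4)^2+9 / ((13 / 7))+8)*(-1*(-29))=73660 / 13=5666.15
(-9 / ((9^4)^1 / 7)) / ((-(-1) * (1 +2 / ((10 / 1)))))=-0.01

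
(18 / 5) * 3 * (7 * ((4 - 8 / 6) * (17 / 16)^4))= 5261823 / 20480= 256.92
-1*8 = -8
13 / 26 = 1 / 2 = 0.50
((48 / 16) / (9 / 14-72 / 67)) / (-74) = 469 / 4995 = 0.09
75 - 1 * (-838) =913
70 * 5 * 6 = 2100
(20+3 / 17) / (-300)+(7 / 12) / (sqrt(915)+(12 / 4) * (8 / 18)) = -2854817 / 41916900+21 * sqrt(915) / 32876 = -0.05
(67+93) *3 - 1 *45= 435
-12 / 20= -3 / 5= -0.60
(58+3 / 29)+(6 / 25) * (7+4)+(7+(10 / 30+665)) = 1594442 / 2175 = 733.08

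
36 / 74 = 18 / 37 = 0.49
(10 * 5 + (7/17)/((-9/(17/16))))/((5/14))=50351/360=139.86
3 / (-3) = -1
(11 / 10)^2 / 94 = 0.01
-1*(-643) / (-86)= -643 / 86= -7.48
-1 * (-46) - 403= -357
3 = 3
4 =4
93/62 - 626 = -1249/2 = -624.50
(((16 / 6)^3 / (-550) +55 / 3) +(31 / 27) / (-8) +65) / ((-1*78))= -4939427 / 4633200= -1.07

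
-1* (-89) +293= 382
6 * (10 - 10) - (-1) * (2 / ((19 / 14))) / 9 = 28 / 171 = 0.16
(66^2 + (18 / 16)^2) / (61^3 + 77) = 92955 / 4843904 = 0.02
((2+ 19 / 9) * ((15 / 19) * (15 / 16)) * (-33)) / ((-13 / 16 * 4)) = 30525 / 988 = 30.90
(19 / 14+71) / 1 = 1013 / 14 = 72.36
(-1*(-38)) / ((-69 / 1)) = -38 / 69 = -0.55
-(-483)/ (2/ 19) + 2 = 4590.50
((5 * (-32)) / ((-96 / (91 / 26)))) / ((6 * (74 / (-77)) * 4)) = -2695 / 10656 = -0.25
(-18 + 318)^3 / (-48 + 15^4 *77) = 9000000 / 1299359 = 6.93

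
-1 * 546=-546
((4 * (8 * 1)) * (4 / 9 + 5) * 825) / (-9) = -15970.37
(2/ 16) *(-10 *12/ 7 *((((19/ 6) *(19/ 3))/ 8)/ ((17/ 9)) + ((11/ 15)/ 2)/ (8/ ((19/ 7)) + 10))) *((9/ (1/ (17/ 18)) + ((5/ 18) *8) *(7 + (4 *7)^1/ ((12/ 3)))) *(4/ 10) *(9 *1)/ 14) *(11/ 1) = -5335255651/ 16393440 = -325.45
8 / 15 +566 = 8498 / 15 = 566.53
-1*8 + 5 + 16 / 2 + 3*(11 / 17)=118 / 17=6.94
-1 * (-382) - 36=346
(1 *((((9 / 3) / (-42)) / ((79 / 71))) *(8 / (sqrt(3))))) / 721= -284 *sqrt(3) / 1196139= -0.00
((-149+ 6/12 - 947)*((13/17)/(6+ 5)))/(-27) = 28483/10098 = 2.82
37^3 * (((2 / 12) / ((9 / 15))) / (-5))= -50653 / 18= -2814.06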